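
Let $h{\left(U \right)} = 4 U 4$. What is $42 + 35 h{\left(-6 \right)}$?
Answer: $-3318$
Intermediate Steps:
$h{\left(U \right)} = 16 U$
$42 + 35 h{\left(-6 \right)} = 42 + 35 \cdot 16 \left(-6\right) = 42 + 35 \left(-96\right) = 42 - 3360 = -3318$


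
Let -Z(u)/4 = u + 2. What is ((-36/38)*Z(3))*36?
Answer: 12960/19 ≈ 682.11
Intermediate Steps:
Z(u) = -8 - 4*u (Z(u) = -4*(u + 2) = -4*(2 + u) = -8 - 4*u)
((-36/38)*Z(3))*36 = ((-36/38)*(-8 - 4*3))*36 = ((-36*1/38)*(-8 - 12))*36 = -18/19*(-20)*36 = (360/19)*36 = 12960/19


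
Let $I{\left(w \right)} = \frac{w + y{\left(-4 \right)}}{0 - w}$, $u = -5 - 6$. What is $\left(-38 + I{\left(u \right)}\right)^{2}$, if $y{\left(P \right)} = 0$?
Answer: $1521$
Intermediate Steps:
$u = -11$ ($u = -5 - 6 = -11$)
$I{\left(w \right)} = -1$ ($I{\left(w \right)} = \frac{w + 0}{0 - w} = \frac{w}{\left(-1\right) w} = w \left(- \frac{1}{w}\right) = -1$)
$\left(-38 + I{\left(u \right)}\right)^{2} = \left(-38 - 1\right)^{2} = \left(-39\right)^{2} = 1521$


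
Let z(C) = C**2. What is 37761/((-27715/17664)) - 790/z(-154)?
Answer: -343887788359/14288890 ≈ -24067.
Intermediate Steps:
37761/((-27715/17664)) - 790/z(-154) = 37761/((-27715/17664)) - 790/((-154)**2) = 37761/((-27715*1/17664)) - 790/23716 = 37761/(-1205/768) - 790*1/23716 = 37761*(-768/1205) - 395/11858 = -29000448/1205 - 395/11858 = -343887788359/14288890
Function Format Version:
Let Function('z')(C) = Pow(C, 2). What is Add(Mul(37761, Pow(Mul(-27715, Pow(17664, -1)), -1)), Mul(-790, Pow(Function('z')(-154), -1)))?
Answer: Rational(-343887788359, 14288890) ≈ -24067.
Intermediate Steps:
Add(Mul(37761, Pow(Mul(-27715, Pow(17664, -1)), -1)), Mul(-790, Pow(Function('z')(-154), -1))) = Add(Mul(37761, Pow(Mul(-27715, Pow(17664, -1)), -1)), Mul(-790, Pow(Pow(-154, 2), -1))) = Add(Mul(37761, Pow(Mul(-27715, Rational(1, 17664)), -1)), Mul(-790, Pow(23716, -1))) = Add(Mul(37761, Pow(Rational(-1205, 768), -1)), Mul(-790, Rational(1, 23716))) = Add(Mul(37761, Rational(-768, 1205)), Rational(-395, 11858)) = Add(Rational(-29000448, 1205), Rational(-395, 11858)) = Rational(-343887788359, 14288890)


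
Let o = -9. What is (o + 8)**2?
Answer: 1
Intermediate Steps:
(o + 8)**2 = (-9 + 8)**2 = (-1)**2 = 1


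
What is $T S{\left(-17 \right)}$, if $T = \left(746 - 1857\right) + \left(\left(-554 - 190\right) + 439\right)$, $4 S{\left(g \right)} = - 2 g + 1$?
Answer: $-12390$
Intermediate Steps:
$S{\left(g \right)} = \frac{1}{4} - \frac{g}{2}$ ($S{\left(g \right)} = \frac{- 2 g + 1}{4} = \frac{1 - 2 g}{4} = \frac{1}{4} - \frac{g}{2}$)
$T = -1416$ ($T = -1111 + \left(-744 + 439\right) = -1111 - 305 = -1416$)
$T S{\left(-17 \right)} = - 1416 \left(\frac{1}{4} - - \frac{17}{2}\right) = - 1416 \left(\frac{1}{4} + \frac{17}{2}\right) = \left(-1416\right) \frac{35}{4} = -12390$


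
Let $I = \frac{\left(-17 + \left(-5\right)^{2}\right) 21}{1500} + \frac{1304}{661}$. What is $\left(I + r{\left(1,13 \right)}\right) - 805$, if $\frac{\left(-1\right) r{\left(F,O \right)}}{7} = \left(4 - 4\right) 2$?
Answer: $- \frac{66340871}{82625} \approx -802.92$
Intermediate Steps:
$r{\left(F,O \right)} = 0$ ($r{\left(F,O \right)} = - 7 \left(4 - 4\right) 2 = - 7 \cdot 0 \cdot 2 = \left(-7\right) 0 = 0$)
$I = \frac{172254}{82625}$ ($I = \left(-17 + 25\right) 21 \cdot \frac{1}{1500} + 1304 \cdot \frac{1}{661} = 8 \cdot 21 \cdot \frac{1}{1500} + \frac{1304}{661} = 168 \cdot \frac{1}{1500} + \frac{1304}{661} = \frac{14}{125} + \frac{1304}{661} = \frac{172254}{82625} \approx 2.0848$)
$\left(I + r{\left(1,13 \right)}\right) - 805 = \left(\frac{172254}{82625} + 0\right) - 805 = \frac{172254}{82625} - 805 = - \frac{66340871}{82625}$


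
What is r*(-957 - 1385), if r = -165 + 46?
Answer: 278698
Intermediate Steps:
r = -119
r*(-957 - 1385) = -119*(-957 - 1385) = -119*(-2342) = 278698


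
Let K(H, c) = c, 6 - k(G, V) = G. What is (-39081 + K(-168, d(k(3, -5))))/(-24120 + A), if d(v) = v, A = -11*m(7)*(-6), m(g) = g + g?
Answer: 6513/3866 ≈ 1.6847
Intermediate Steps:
k(G, V) = 6 - G
m(g) = 2*g
A = 924 (A = -22*7*(-6) = -11*14*(-6) = -154*(-6) = 924)
(-39081 + K(-168, d(k(3, -5))))/(-24120 + A) = (-39081 + (6 - 1*3))/(-24120 + 924) = (-39081 + (6 - 3))/(-23196) = (-39081 + 3)*(-1/23196) = -39078*(-1/23196) = 6513/3866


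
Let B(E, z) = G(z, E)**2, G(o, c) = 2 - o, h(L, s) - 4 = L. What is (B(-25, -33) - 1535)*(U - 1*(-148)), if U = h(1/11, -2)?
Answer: -518630/11 ≈ -47148.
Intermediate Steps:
h(L, s) = 4 + L
U = 45/11 (U = 4 + 1/11 = 45/11 ≈ 4.0909)
B(E, z) = (2 - z)**2
(B(-25, -33) - 1535)*(U - 1*(-148)) = ((-2 - 33)**2 - 1535)*(45/11 - 1*(-148)) = ((-35)**2 - 1535)*(45/11 + 148) = (1225 - 1535)*(1673/11) = -310*1673/11 = -518630/11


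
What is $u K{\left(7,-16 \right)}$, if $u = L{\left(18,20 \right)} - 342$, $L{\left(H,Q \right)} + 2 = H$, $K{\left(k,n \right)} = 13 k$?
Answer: $-29666$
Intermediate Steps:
$L{\left(H,Q \right)} = -2 + H$
$u = -326$ ($u = \left(-2 + 18\right) - 342 = 16 - 342 = -326$)
$u K{\left(7,-16 \right)} = - 326 \cdot 13 \cdot 7 = \left(-326\right) 91 = -29666$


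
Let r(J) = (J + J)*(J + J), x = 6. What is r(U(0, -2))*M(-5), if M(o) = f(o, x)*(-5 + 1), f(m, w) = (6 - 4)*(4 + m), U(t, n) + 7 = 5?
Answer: 128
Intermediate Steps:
U(t, n) = -2 (U(t, n) = -7 + 5 = -2)
f(m, w) = 8 + 2*m (f(m, w) = 2*(4 + m) = 8 + 2*m)
r(J) = 4*J² (r(J) = (2*J)*(2*J) = 4*J²)
M(o) = -32 - 8*o (M(o) = (8 + 2*o)*(-5 + 1) = (8 + 2*o)*(-4) = -32 - 8*o)
r(U(0, -2))*M(-5) = (4*(-2)²)*(-32 - 8*(-5)) = (4*4)*(-32 + 40) = 16*8 = 128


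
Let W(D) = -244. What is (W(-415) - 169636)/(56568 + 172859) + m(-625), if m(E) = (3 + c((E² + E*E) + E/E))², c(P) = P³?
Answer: 52166060869467039642983289244414064438452/229427 ≈ 2.2738e+35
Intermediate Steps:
m(E) = (3 + (1 + 2*E²)³)² (m(E) = (3 + ((E² + E*E) + E/E)³)² = (3 + ((E² + E²) + 1)³)² = (3 + (2*E² + 1)³)² = (3 + (1 + 2*E²)³)²)
(W(-415) - 169636)/(56568 + 172859) + m(-625) = (-244 - 169636)/(56568 + 172859) + (3 + (1 + 2*(-625)²)³)² = -169880/229427 + (3 + (1 + 2*390625)³)² = -169880*1/229427 + (3 + (1 + 781250)³)² = -169880/229427 + (3 + 781251³)² = -169880/229427 + (3 + 476838989260156251)² = -169880/229427 + 476838989260156254² = -169880/229427 + 227375421678647411346455688495312516 = 52166060869467039642983289244414064438452/229427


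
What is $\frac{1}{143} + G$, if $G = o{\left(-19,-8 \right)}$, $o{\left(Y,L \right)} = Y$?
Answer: $- \frac{2716}{143} \approx -18.993$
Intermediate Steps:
$G = -19$
$\frac{1}{143} + G = \frac{1}{143} - 19 = - \frac{2716}{143}$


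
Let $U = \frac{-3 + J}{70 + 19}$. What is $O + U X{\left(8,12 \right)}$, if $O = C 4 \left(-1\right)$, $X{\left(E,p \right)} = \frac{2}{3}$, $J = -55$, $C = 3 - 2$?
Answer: $- \frac{1184}{267} \approx -4.4345$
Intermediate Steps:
$C = 1$ ($C = 3 - 2 = 1$)
$X{\left(E,p \right)} = \frac{2}{3}$ ($X{\left(E,p \right)} = 2 \cdot \frac{1}{3} = \frac{2}{3}$)
$U = - \frac{58}{89}$ ($U = \frac{-3 - 55}{70 + 19} = - \frac{58}{89} \approx -0.65169$)
$O = -4$ ($O = 1 \cdot 4 \left(-1\right) = 4 \left(-1\right) = -4$)
$O + U X{\left(8,12 \right)} = -4 - \frac{116}{267} = - \frac{1184}{267}$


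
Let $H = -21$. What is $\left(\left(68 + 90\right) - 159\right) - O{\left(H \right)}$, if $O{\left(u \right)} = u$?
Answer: $20$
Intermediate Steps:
$\left(\left(68 + 90\right) - 159\right) - O{\left(H \right)} = \left(\left(68 + 90\right) - 159\right) - -21 = \left(158 - 159\right) + 21 = -1 + 21 = 20$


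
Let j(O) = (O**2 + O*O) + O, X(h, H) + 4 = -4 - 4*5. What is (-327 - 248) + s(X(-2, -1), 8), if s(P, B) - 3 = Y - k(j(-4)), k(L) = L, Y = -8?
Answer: -608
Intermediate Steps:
X(h, H) = -28 (X(h, H) = -4 + (-4 - 4*5) = -4 + (-4 - 20) = -4 - 24 = -28)
j(O) = O + 2*O**2 (j(O) = (O**2 + O**2) + O = 2*O**2 + O = O + 2*O**2)
s(P, B) = -33 (s(P, B) = 3 + (-8 - (-4)*(1 + 2*(-4))) = 3 + (-8 - (-4)*(1 - 8)) = 3 + (-8 - (-4)*(-7)) = 3 + (-8 - 1*28) = 3 + (-8 - 28) = 3 - 36 = -33)
(-327 - 248) + s(X(-2, -1), 8) = (-327 - 248) - 33 = -575 - 33 = -608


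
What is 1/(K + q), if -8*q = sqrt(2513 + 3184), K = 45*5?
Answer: 1600/359367 + 8*sqrt(633)/1078101 ≈ 0.0046390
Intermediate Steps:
K = 225
q = -3*sqrt(633)/8 (q = -sqrt(2513 + 3184)/8 = -3*sqrt(633)/8 ≈ -9.4348)
1/(K + q) = 1/(225 - 3*sqrt(633)/8)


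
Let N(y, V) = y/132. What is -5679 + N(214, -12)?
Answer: -374707/66 ≈ -5677.4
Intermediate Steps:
N(y, V) = y/132 (N(y, V) = y*(1/132) = y/132)
-5679 + N(214, -12) = -5679 + (1/132)*214 = -5679 + 107/66 = -374707/66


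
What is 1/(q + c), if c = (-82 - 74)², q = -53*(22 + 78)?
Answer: 1/19036 ≈ 5.2532e-5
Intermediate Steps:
q = -5300 (q = -53*100 = -5300)
c = 24336 (c = (-156)² = 24336)
1/(q + c) = 1/(-5300 + 24336) = 1/19036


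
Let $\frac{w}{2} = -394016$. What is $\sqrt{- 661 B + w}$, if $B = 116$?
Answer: $2 i \sqrt{216177} \approx 929.9 i$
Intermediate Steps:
$w = -788032$ ($w = 2 \left(-394016\right) = -788032$)
$\sqrt{- 661 B + w} = \sqrt{\left(-661\right) 116 - 788032} = \sqrt{-76676 - 788032} = \sqrt{-864708} = 2 i \sqrt{216177}$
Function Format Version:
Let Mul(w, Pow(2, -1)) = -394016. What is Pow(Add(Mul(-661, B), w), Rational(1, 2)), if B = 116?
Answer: Mul(2, I, Pow(216177, Rational(1, 2))) ≈ Mul(929.90, I)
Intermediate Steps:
w = -788032 (w = Mul(2, -394016) = -788032)
Pow(Add(Mul(-661, B), w), Rational(1, 2)) = Pow(Add(Mul(-661, 116), -788032), Rational(1, 2)) = Pow(Add(-76676, -788032), Rational(1, 2)) = Pow(-864708, Rational(1, 2)) = Mul(2, I, Pow(216177, Rational(1, 2)))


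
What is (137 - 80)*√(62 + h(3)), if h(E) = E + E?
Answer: 114*√17 ≈ 470.03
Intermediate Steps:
h(E) = 2*E
(137 - 80)*√(62 + h(3)) = (137 - 80)*√(62 + 2*3) = 57*√(62 + 6) = 57*√68 = 57*(2*√17) = 114*√17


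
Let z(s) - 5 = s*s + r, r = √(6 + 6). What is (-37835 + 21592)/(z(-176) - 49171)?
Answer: 147730085/165438044 + 16243*√3/165438044 ≈ 0.89313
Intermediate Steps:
r = 2*√3 (r = √12 = 2*√3 ≈ 3.4641)
z(s) = 5 + s² + 2*√3 (z(s) = 5 + (s*s + 2*√3) = 5 + (s² + 2*√3) = 5 + s² + 2*√3)
(-37835 + 21592)/(z(-176) - 49171) = (-37835 + 21592)/((5 + (-176)² + 2*√3) - 49171) = -16243/((5 + 30976 + 2*√3) - 49171) = -16243/((30981 + 2*√3) - 49171) = -16243/(-18190 + 2*√3)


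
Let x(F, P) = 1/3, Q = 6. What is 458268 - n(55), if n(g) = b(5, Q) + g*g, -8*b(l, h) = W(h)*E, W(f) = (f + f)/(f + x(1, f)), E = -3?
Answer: 17299207/38 ≈ 4.5524e+5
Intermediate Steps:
x(F, P) = ⅓
W(f) = 2*f/(⅓ + f) (W(f) = (f + f)/(f + ⅓) = (2*f)/(⅓ + f) = 2*f/(⅓ + f))
b(l, h) = 9*h/(4*(1 + 3*h)) (b(l, h) = -6*h/(1 + 3*h)*(-3)/8 = -(-9)*h/(4*(1 + 3*h)) = 9*h/(4*(1 + 3*h)))
n(g) = 27/38 + g² (n(g) = (9/4)*6/(1 + 3*6) + g*g = (9/4)*6/(1 + 18) + g² = (9/4)*6/19 + g² = (9/4)*6*(1/19) + g² = 27/38 + g²)
458268 - n(55) = 458268 - (27/38 + 55²) = 458268 - (27/38 + 3025) = 458268 - 1*114977/38 = 458268 - 114977/38 = 17299207/38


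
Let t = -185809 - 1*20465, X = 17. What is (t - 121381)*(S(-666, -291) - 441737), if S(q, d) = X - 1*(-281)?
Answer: 144639695545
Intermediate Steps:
S(q, d) = 298 (S(q, d) = 17 - 1*(-281) = 17 + 281 = 298)
t = -206274 (t = -185809 - 20465 = -206274)
(t - 121381)*(S(-666, -291) - 441737) = (-206274 - 121381)*(298 - 441737) = -327655*(-441439) = 144639695545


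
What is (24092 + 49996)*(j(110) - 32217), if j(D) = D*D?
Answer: -1490428296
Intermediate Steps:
j(D) = D²
(24092 + 49996)*(j(110) - 32217) = (24092 + 49996)*(110² - 32217) = 74088*(12100 - 32217) = 74088*(-20117) = -1490428296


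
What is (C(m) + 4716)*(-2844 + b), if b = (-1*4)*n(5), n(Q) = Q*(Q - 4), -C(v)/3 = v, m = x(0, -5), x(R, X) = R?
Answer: -13506624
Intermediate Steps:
m = 0
C(v) = -3*v
n(Q) = Q*(-4 + Q)
b = -20 (b = (-1*4)*(5*(-4 + 5)) = -20 ≈ -20.000)
(C(m) + 4716)*(-2844 + b) = (-3*0 + 4716)*(-2844 - 20) = (0 + 4716)*(-2864) = 4716*(-2864) = -13506624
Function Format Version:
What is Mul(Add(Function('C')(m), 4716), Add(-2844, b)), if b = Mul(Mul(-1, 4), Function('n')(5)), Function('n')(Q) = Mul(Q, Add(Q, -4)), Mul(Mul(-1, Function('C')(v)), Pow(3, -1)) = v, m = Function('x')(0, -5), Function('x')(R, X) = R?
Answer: -13506624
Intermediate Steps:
m = 0
Function('C')(v) = Mul(-3, v)
Function('n')(Q) = Mul(Q, Add(-4, Q))
b = -20 (b = Mul(Mul(-1, 4), Mul(5, Add(-4, 5))) = Mul(-4, Mul(5, 1)) = Mul(-4, 5) = -20)
Mul(Add(Function('C')(m), 4716), Add(-2844, b)) = Mul(Add(Mul(-3, 0), 4716), Add(-2844, -20)) = Mul(Add(0, 4716), -2864) = Mul(4716, -2864) = -13506624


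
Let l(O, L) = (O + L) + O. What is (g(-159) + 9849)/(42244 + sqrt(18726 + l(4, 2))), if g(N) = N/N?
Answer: 2080517/8922684 - 197*sqrt(1171)/8922684 ≈ 0.23242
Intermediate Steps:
g(N) = 1
l(O, L) = L + 2*O (l(O, L) = (L + O) + O = L + 2*O)
(g(-159) + 9849)/(42244 + sqrt(18726 + l(4, 2))) = (1 + 9849)/(42244 + sqrt(18726 + (2 + 2*4))) = 9850/(42244 + sqrt(18726 + (2 + 8))) = 9850/(42244 + sqrt(18726 + 10)) = 9850/(42244 + sqrt(18736)) = 9850/(42244 + 4*sqrt(1171))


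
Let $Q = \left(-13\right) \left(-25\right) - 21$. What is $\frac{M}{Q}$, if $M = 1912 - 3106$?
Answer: $- \frac{597}{152} \approx -3.9276$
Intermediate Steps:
$M = -1194$ ($M = 1912 - 3106 = -1194$)
$Q = 304$ ($Q = 325 - 21 = 304$)
$\frac{M}{Q} = - \frac{1194}{304} = \left(-1194\right) \frac{1}{304} = - \frac{597}{152}$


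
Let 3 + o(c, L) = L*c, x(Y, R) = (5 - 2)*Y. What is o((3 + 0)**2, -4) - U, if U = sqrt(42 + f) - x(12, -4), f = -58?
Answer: -3 - 4*I ≈ -3.0 - 4.0*I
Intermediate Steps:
x(Y, R) = 3*Y
o(c, L) = -3 + L*c
U = -36 + 4*I (U = sqrt(42 - 58) - 3*12 = sqrt(-16) - 1*36 = 4*I - 36 = -36 + 4*I ≈ -36.0 + 4.0*I)
o((3 + 0)**2, -4) - U = (-3 - 4*(3 + 0)**2) - (-36 + 4*I) = (-3 - 4*3**2) + (36 - 4*I) = (-3 - 4*9) + (36 - 4*I) = (-3 - 36) + (36 - 4*I) = -39 + (36 - 4*I) = -3 - 4*I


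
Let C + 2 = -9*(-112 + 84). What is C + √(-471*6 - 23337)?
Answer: 250 + 9*I*√323 ≈ 250.0 + 161.75*I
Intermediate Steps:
C = 250 (C = -2 - 9*(-112 + 84) = -2 - 9*(-28) = -2 + 252 = 250)
C + √(-471*6 - 23337) = 250 + √(-471*6 - 23337) = 250 + √(-2826 - 23337) = 250 + √(-26163) = 250 + 9*I*√323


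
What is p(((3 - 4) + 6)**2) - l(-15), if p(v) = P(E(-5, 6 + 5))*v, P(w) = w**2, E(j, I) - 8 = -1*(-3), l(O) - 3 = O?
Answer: 3037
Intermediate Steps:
l(O) = 3 + O
E(j, I) = 11 (E(j, I) = 8 - 1*(-3) = 8 + 3 = 11)
p(v) = 121*v (p(v) = 11**2*v = 121*v)
p(((3 - 4) + 6)**2) - l(-15) = 121*((3 - 4) + 6)**2 - (3 - 15) = 121*(-1 + 6)**2 - 1*(-12) = 121*5**2 + 12 = 121*25 + 12 = 3025 + 12 = 3037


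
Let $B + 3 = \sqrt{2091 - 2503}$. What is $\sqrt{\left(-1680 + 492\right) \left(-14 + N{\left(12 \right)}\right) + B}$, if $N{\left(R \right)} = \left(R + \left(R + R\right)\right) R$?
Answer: $\sqrt{-496587 + 2 i \sqrt{103}} \approx 0.01 + 704.69 i$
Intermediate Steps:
$B = -3 + 2 i \sqrt{103}$ ($B = -3 + \sqrt{2091 - 2503} = -3 + \sqrt{-412} = -3 + 2 i \sqrt{103} \approx -3.0 + 20.298 i$)
$N{\left(R \right)} = 3 R^{2}$ ($N{\left(R \right)} = \left(R + 2 R\right) R = 3 R R = 3 R^{2}$)
$\sqrt{\left(-1680 + 492\right) \left(-14 + N{\left(12 \right)}\right) + B} = \sqrt{\left(-1680 + 492\right) \left(-14 + 3 \cdot 12^{2}\right) - \left(3 - 2 i \sqrt{103}\right)} = \sqrt{- 1188 \left(-14 + 3 \cdot 144\right) - \left(3 - 2 i \sqrt{103}\right)} = \sqrt{- 1188 \left(-14 + 432\right) - \left(3 - 2 i \sqrt{103}\right)} = \sqrt{\left(-1188\right) 418 - \left(3 - 2 i \sqrt{103}\right)} = \sqrt{-496584 - \left(3 - 2 i \sqrt{103}\right)} = \sqrt{-496587 + 2 i \sqrt{103}}$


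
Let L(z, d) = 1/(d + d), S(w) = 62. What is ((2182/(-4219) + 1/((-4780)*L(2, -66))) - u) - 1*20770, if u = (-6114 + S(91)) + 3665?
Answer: -92684131278/5041705 ≈ -18384.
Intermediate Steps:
L(z, d) = 1/(2*d)
u = -2387 (u = (-6114 + 62) + 3665 = -6052 + 3665 = -2387)
((2182/(-4219) + 1/((-4780)*L(2, -66))) - u) - 1*20770 = ((2182/(-4219) + 1/((-4780)*(((½)/(-66))))) - 1*(-2387)) - 1*20770 = ((2182*(-1/4219) - 1/(4780*((½)*(-1/66)))) + 2387) - 20770 = ((-2182/4219 - 1/(4780*(-1/132))) + 2387) - 20770 = ((-2182/4219 - 1/4780*(-132)) + 2387) - 20770 = ((-2182/4219 + 33/1195) + 2387) - 20770 = (-2468263/5041705 + 2387) - 20770 = 12032081572/5041705 - 20770 = -92684131278/5041705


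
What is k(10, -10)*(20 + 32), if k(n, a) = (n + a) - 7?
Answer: -364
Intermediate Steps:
k(n, a) = -7 + a + n (k(n, a) = (a + n) - 7 = -7 + a + n)
k(10, -10)*(20 + 32) = (-7 - 10 + 10)*(20 + 32) = -7*52 = -364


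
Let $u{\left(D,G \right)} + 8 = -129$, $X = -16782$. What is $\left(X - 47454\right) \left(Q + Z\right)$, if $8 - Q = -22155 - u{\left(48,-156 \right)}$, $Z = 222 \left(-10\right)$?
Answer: $-1272258216$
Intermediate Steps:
$Z = -2220$
$u{\left(D,G \right)} = -137$ ($u{\left(D,G \right)} = -8 - 129 = -137$)
$Q = 22026$ ($Q = 8 - \left(-22155 - -137\right) = 8 - \left(-22155 + 137\right) = 8 - -22018 = 8 + 22018 = 22026$)
$\left(X - 47454\right) \left(Q + Z\right) = \left(-16782 - 47454\right) \left(22026 - 2220\right) = \left(-64236\right) 19806 = -1272258216$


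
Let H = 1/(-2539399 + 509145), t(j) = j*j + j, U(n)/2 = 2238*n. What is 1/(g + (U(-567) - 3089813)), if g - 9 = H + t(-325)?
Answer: -2030254/11211866568585 ≈ -1.8108e-7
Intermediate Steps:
U(n) = 4476*n (U(n) = 2*(2238*n) = 4476*n)
t(j) = j + j**2 (t(j) = j**2 + j = j + j**2)
H = -1/2030254 (H = 1/(-2030254) = -1/2030254 ≈ -4.9255e-7)
g = 213804018485/2030254 (g = 9 + (-1/2030254 - 325*(1 - 325)) = 9 + (-1/2030254 - 325*(-324)) = 9 + (-1/2030254 + 105300) = 9 + 213785746199/2030254 = 213804018485/2030254 ≈ 1.0531e+5)
1/(g + (U(-567) - 3089813)) = 1/(213804018485/2030254 + (4476*(-567) - 3089813)) = 1/(213804018485/2030254 + (-2537892 - 3089813)) = 1/(213804018485/2030254 - 5627705) = 1/(-11211866568585/2030254) = -2030254/11211866568585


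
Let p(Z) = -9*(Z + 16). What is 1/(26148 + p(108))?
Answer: 1/25032 ≈ 3.9949e-5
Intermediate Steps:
p(Z) = -144 - 9*Z (p(Z) = -9*(16 + Z) = -144 - 9*Z)
1/(26148 + p(108)) = 1/(26148 + (-144 - 9*108)) = 1/(26148 + (-144 - 972)) = 1/(26148 - 1116) = 1/25032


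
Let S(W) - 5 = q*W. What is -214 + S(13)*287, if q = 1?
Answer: 4952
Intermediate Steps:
S(W) = 5 + W (S(W) = 5 + 1*W = 5 + W)
-214 + S(13)*287 = -214 + (5 + 13)*287 = -214 + 18*287 = -214 + 5166 = 4952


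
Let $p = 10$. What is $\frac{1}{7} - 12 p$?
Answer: $- \frac{839}{7} \approx -119.86$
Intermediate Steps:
$\frac{1}{7} - 12 p = \frac{1}{7} - 120 = - \frac{839}{7}$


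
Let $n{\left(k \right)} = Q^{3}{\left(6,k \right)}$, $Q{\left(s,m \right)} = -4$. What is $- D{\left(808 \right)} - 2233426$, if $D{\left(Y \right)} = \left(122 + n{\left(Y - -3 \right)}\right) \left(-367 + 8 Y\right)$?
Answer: $-2587052$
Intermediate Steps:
$n{\left(k \right)} = -64$ ($n{\left(k \right)} = \left(-4\right)^{3} = -64$)
$D{\left(Y \right)} = -21286 + 464 Y$ ($D{\left(Y \right)} = \left(122 - 64\right) \left(-367 + 8 Y\right) = 58 \left(-367 + 8 Y\right) = -21286 + 464 Y$)
$- D{\left(808 \right)} - 2233426 = - (-21286 + 464 \cdot 808) - 2233426 = - (-21286 + 374912) - 2233426 = \left(-1\right) 353626 - 2233426 = -353626 - 2233426 = -2587052$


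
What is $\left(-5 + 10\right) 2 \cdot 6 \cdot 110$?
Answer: $6600$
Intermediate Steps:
$\left(-5 + 10\right) 2 \cdot 6 \cdot 110 = 5 \cdot 12 \cdot 110 = 60 \cdot 110 = 6600$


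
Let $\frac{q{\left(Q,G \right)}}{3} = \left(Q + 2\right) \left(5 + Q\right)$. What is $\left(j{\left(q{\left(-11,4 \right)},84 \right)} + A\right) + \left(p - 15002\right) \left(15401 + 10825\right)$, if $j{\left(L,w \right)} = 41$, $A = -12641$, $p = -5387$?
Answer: $-534734514$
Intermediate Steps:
$q{\left(Q,G \right)} = 3 \left(2 + Q\right) \left(5 + Q\right)$ ($q{\left(Q,G \right)} = 3 \left(Q + 2\right) \left(5 + Q\right) = 3 \left(2 + Q\right) \left(5 + Q\right)$)
$\left(j{\left(q{\left(-11,4 \right)},84 \right)} + A\right) + \left(p - 15002\right) \left(15401 + 10825\right) = \left(41 - 12641\right) + \left(-5387 - 15002\right) \left(15401 + 10825\right) = -12600 - 534721914 = -534734514$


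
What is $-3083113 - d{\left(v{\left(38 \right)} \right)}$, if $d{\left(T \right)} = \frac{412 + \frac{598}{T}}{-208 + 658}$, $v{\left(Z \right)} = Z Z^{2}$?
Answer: $- \frac{12688247008177}{4115400} \approx -3.0831 \cdot 10^{6}$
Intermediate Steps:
$v{\left(Z \right)} = Z^{3}$
$d{\left(T \right)} = \frac{206}{225} + \frac{299}{225 T}$ ($d{\left(T \right)} = \frac{412 + \frac{598}{T}}{450} = \left(412 + \frac{598}{T}\right) \frac{1}{450} = \frac{206}{225} + \frac{299}{225 T}$)
$-3083113 - d{\left(v{\left(38 \right)} \right)} = -3083113 - \frac{299 + 206 \cdot 38^{3}}{225 \cdot 38^{3}} = -3083113 - \frac{299 + 206 \cdot 54872}{225 \cdot 54872} = -3083113 - \frac{1}{225} \cdot \frac{1}{54872} \left(299 + 11303632\right) = -3083113 - \frac{1}{225} \cdot \frac{1}{54872} \cdot 11303931 = -3083113 - \frac{3767977}{4115400} = - \frac{12688247008177}{4115400}$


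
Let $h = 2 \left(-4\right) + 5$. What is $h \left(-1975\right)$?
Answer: $5925$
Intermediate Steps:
$h = -3$ ($h = -8 + 5 = -3$)
$h \left(-1975\right) = \left(-3\right) \left(-1975\right) = 5925$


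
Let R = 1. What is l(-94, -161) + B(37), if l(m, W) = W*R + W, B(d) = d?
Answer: -285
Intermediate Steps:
l(m, W) = 2*W (l(m, W) = W*1 + W = W + W = 2*W)
l(-94, -161) + B(37) = 2*(-161) + 37 = -322 + 37 = -285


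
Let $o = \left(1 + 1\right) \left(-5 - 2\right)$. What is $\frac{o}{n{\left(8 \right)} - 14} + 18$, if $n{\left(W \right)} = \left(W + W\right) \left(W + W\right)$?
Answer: $\frac{2171}{121} \approx 17.942$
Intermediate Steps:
$n{\left(W \right)} = 4 W^{2}$ ($n{\left(W \right)} = 2 W 2 W = 4 W^{2}$)
$o = -14$ ($o = 2 \left(-7\right) = -14$)
$\frac{o}{n{\left(8 \right)} - 14} + 18 = \frac{1}{4 \cdot 8^{2} - 14} \left(-14\right) + 18 = \frac{1}{4 \cdot 64 - 14} \left(-14\right) + 18 = \frac{1}{256 - 14} \left(-14\right) + 18 = \frac{1}{242} \left(-14\right) + 18 = - \frac{7}{121} + 18 = \frac{2171}{121}$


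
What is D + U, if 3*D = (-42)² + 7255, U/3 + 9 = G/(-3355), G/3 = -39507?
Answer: 31053679/10065 ≈ 3085.3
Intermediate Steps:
G = -118521 (G = 3*(-39507) = -118521)
U = 264978/3355 (U = -27 + 3*(-118521/(-3355)) = -27 + 3*(-118521*(-1/3355)) = -27 + 3*(118521/3355) = -27 + 355563/3355 = 264978/3355 ≈ 78.980)
D = 9019/3 (D = ((-42)² + 7255)/3 = (1764 + 7255)/3 = (⅓)*9019 = 9019/3 ≈ 3006.3)
D + U = 9019/3 + 264978/3355 = 31053679/10065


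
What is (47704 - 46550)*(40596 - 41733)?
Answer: -1312098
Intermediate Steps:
(47704 - 46550)*(40596 - 41733) = 1154*(-1137) = -1312098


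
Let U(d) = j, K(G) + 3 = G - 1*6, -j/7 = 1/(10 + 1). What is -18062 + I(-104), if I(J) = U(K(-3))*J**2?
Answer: -274394/11 ≈ -24945.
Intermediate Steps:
j = -7/11 (j = -7/(10 + 1) = -7/11 ≈ -0.63636)
K(G) = -9 + G (K(G) = -3 + (G - 1*6) = -3 + (G - 6) = -3 + (-6 + G) = -9 + G)
U(d) = -7/11
I(J) = -7*J**2/11
-18062 + I(-104) = -18062 - 7/11*(-104)**2 = -18062 - 7/11*10816 = -18062 - 75712/11 = -274394/11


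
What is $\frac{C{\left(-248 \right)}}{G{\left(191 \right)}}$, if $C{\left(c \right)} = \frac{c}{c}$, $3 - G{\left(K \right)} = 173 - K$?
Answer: $\frac{1}{21} \approx 0.047619$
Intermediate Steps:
$G{\left(K \right)} = -170 + K$ ($G{\left(K \right)} = 3 - \left(173 - K\right) = 3 + \left(-173 + K\right) = -170 + K$)
$C{\left(c \right)} = 1$
$\frac{C{\left(-248 \right)}}{G{\left(191 \right)}} = 1 \frac{1}{-170 + 191} = 1 \cdot \frac{1}{21} = \frac{1}{21}$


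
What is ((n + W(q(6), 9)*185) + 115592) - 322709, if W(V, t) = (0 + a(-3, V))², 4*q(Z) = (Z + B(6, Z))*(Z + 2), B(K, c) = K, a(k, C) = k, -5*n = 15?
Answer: -205455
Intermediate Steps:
n = -3 (n = -⅕*15 = -3)
q(Z) = (2 + Z)*(6 + Z)/4 (q(Z) = ((Z + 6)*(Z + 2))/4 = ((6 + Z)*(2 + Z))/4 = ((2 + Z)*(6 + Z))/4 = (2 + Z)*(6 + Z)/4)
W(V, t) = 9 (W(V, t) = (0 - 3)² = (-3)² = 9)
((n + W(q(6), 9)*185) + 115592) - 322709 = ((-3 + 9*185) + 115592) - 322709 = ((-3 + 1665) + 115592) - 322709 = (1662 + 115592) - 322709 = 117254 - 322709 = -205455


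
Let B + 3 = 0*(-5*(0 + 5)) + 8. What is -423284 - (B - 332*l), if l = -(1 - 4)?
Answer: -422293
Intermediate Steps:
B = 5 (B = -3 + (0*(-5*(0 + 5)) + 8) = -3 + (0*(-5*5) + 8) = -3 + (0*(-25) + 8) = -3 + (0 + 8) = -3 + 8 = 5)
l = 3 (l = -1*(-3) = 3)
-423284 - (B - 332*l) = -423284 - (5 - 332*3) = -423284 - (5 - 996) = -423284 - 1*(-991) = -423284 + 991 = -422293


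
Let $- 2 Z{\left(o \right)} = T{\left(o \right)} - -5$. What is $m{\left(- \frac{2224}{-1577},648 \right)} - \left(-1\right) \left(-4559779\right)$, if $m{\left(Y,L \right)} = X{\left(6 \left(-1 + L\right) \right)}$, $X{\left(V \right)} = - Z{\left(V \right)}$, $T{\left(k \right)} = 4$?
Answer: $- \frac{9119549}{2} \approx -4.5598 \cdot 10^{6}$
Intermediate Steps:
$Z{\left(o \right)} = - \frac{9}{2}$ ($Z{\left(o \right)} = - \frac{4 - -5}{2} = - \frac{4 + 5}{2} = \left(- \frac{1}{2}\right) 9 = - \frac{9}{2}$)
$X{\left(V \right)} = \frac{9}{2}$ ($X{\left(V \right)} = \left(-1\right) \left(- \frac{9}{2}\right) = \frac{9}{2}$)
$m{\left(Y,L \right)} = \frac{9}{2}$
$m{\left(- \frac{2224}{-1577},648 \right)} - \left(-1\right) \left(-4559779\right) = \frac{9}{2} - \left(-1\right) \left(-4559779\right) = \frac{9}{2} - 4559779 = - \frac{9119549}{2}$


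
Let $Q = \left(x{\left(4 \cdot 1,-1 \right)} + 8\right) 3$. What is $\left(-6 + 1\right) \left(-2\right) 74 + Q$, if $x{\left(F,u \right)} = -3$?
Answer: $755$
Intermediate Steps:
$Q = 15$ ($Q = \left(-3 + 8\right) 3 = 5 \cdot 3 = 15$)
$\left(-6 + 1\right) \left(-2\right) 74 + Q = \left(-6 + 1\right) \left(-2\right) 74 + 15 = \left(-5\right) \left(-2\right) 74 + 15 = 10 \cdot 74 + 15 = 740 + 15 = 755$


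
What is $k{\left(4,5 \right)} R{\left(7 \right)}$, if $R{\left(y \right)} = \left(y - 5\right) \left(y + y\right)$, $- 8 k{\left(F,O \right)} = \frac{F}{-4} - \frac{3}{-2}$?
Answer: $- \frac{7}{4} \approx -1.75$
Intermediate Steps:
$k{\left(F,O \right)} = - \frac{3}{16} + \frac{F}{32}$ ($k{\left(F,O \right)} = - \frac{\frac{F}{-4} - \frac{3}{-2}}{8} = - \frac{F \left(- \frac{1}{4}\right) - - \frac{3}{2}}{8} = - \frac{- \frac{F}{4} + \frac{3}{2}}{8} = - \frac{\frac{3}{2} - \frac{F}{4}}{8} = - \frac{3}{16} + \frac{F}{32}$)
$R{\left(y \right)} = 2 y \left(-5 + y\right)$ ($R{\left(y \right)} = \left(-5 + y\right) 2 y = 2 y \left(-5 + y\right)$)
$k{\left(4,5 \right)} R{\left(7 \right)} = \left(- \frac{3}{16} + \frac{1}{32} \cdot 4\right) 2 \cdot 7 \left(-5 + 7\right) = \left(- \frac{3}{16} + \frac{1}{8}\right) 2 \cdot 7 \cdot 2 = \left(- \frac{1}{16}\right) 28 = - \frac{7}{4}$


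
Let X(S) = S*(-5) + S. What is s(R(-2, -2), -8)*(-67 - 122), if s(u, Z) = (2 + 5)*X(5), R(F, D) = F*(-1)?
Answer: 26460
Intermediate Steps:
R(F, D) = -F
X(S) = -4*S (X(S) = -5*S + S = -4*S)
s(u, Z) = -140 (s(u, Z) = (2 + 5)*(-4*5) = 7*(-20) = -140)
s(R(-2, -2), -8)*(-67 - 122) = -140*(-67 - 122) = -140*(-189) = 26460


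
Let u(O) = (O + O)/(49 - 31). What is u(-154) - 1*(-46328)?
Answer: 416798/9 ≈ 46311.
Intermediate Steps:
u(O) = O/9 (u(O) = (2*O)/18 = (2*O)*(1/18) = O/9)
u(-154) - 1*(-46328) = (⅑)*(-154) - 1*(-46328) = -154/9 + 46328 = 416798/9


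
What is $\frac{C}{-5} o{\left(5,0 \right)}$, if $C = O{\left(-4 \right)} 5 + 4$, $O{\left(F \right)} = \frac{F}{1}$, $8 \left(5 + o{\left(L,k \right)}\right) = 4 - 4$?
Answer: $-16$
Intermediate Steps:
$o{\left(L,k \right)} = -5$ ($o{\left(L,k \right)} = -5 + \frac{4 - 4}{8} = -5 + \frac{1}{8} \cdot 0 = -5 + 0 = -5$)
$O{\left(F \right)} = F$ ($O{\left(F \right)} = F 1 = F$)
$C = -16$ ($C = \left(-4\right) 5 + 4 = -20 + 4 = -16$)
$\frac{C}{-5} o{\left(5,0 \right)} = \frac{1}{-5} \left(-16\right) \left(-5\right) = \left(- \frac{1}{5}\right) \left(-16\right) \left(-5\right) = \frac{16}{5} \left(-5\right) = -16$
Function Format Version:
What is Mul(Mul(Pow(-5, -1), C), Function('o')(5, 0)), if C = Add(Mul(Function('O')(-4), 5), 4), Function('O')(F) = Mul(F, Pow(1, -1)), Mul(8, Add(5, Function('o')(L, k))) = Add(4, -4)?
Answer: -16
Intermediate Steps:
Function('o')(L, k) = -5 (Function('o')(L, k) = Add(-5, Mul(Rational(1, 8), Add(4, -4))) = Add(-5, Mul(Rational(1, 8), 0)) = Add(-5, 0) = -5)
Function('O')(F) = F (Function('O')(F) = Mul(F, 1) = F)
C = -16 (C = Add(Mul(-4, 5), 4) = Add(-20, 4) = -16)
Mul(Mul(Pow(-5, -1), C), Function('o')(5, 0)) = Mul(Mul(Pow(-5, -1), -16), -5) = Mul(Mul(Rational(-1, 5), -16), -5) = Mul(Rational(16, 5), -5) = -16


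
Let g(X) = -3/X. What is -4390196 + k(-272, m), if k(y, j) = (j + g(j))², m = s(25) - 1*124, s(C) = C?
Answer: -4770256688/1089 ≈ -4.3804e+6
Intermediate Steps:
m = -99 (m = 25 - 1*124 = 25 - 124 = -99)
k(y, j) = (j - 3/j)²
-4390196 + k(-272, m) = -4390196 + (-3 + (-99)²)²/(-99)² = -4390196 + (-3 + 9801)²/9801 = -4390196 + (1/9801)*9798² = -4390196 + (1/9801)*96000804 = -4390196 + 10666756/1089 = -4770256688/1089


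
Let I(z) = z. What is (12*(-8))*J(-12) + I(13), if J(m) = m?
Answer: 1165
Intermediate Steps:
(12*(-8))*J(-12) + I(13) = (12*(-8))*(-12) + 13 = -96*(-12) + 13 = 1152 + 13 = 1165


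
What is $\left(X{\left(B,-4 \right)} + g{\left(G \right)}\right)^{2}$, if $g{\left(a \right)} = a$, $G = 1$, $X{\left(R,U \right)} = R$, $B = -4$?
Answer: $9$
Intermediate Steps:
$\left(X{\left(B,-4 \right)} + g{\left(G \right)}\right)^{2} = \left(-4 + 1\right)^{2} = \left(-3\right)^{2} = 9$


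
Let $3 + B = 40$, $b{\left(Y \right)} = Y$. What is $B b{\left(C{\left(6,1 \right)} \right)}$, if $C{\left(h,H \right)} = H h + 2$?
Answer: $296$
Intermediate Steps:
$C{\left(h,H \right)} = 2 + H h$
$B = 37$ ($B = -3 + 40 = 37$)
$B b{\left(C{\left(6,1 \right)} \right)} = 37 \left(2 + 1 \cdot 6\right) = 37 \left(2 + 6\right) = 37 \cdot 8 = 296$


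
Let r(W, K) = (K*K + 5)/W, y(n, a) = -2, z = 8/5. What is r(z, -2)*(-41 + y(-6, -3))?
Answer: -1935/8 ≈ -241.88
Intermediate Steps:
z = 8/5 (z = 8*(⅕) = 8/5 ≈ 1.6000)
r(W, K) = (5 + K²)/W (r(W, K) = (K² + 5)/W = (5 + K²)/W)
r(z, -2)*(-41 + y(-6, -3)) = ((5 + (-2)²)/(8/5))*(-41 - 2) = (5*(5 + 4)/8)*(-43) = ((5/8)*9)*(-43) = (45/8)*(-43) = -1935/8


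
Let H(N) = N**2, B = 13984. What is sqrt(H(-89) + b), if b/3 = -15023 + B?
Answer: 2*sqrt(1201) ≈ 69.311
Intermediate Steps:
b = -3117 (b = 3*(-15023 + 13984) = 3*(-1039) = -3117)
sqrt(H(-89) + b) = sqrt((-89)**2 - 3117) = sqrt(7921 - 3117) = sqrt(4804) = 2*sqrt(1201)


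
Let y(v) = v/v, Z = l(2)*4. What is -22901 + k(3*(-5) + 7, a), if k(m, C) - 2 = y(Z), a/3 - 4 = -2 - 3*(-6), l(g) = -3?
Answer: -22898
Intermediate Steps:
Z = -12 (Z = -3*4 = -12)
a = 60 (a = 12 + 3*(-2 - 3*(-6)) = 12 + 3*(-2 + 18) = 12 + 3*16 = 12 + 48 = 60)
y(v) = 1
k(m, C) = 3 (k(m, C) = 2 + 1 = 3)
-22901 + k(3*(-5) + 7, a) = -22901 + 3 = -22898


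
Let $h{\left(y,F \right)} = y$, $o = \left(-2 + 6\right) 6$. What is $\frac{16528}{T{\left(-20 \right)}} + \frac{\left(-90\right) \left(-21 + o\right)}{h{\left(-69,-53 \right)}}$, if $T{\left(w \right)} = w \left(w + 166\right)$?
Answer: $- \frac{14668}{8395} \approx -1.7472$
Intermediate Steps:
$T{\left(w \right)} = w \left(166 + w\right)$
$o = 24$ ($o = 4 \cdot 6 = 24$)
$\frac{16528}{T{\left(-20 \right)}} + \frac{\left(-90\right) \left(-21 + o\right)}{h{\left(-69,-53 \right)}} = \frac{16528}{\left(-20\right) \left(166 - 20\right)} + \frac{\left(-90\right) \left(-21 + 24\right)}{-69} = \frac{16528}{\left(-20\right) 146} + \left(-90\right) 3 \left(- \frac{1}{69}\right) = \frac{16528}{-2920} - - \frac{90}{23} = 16528 \left(- \frac{1}{2920}\right) + \frac{90}{23} = - \frac{2066}{365} + \frac{90}{23} = - \frac{14668}{8395}$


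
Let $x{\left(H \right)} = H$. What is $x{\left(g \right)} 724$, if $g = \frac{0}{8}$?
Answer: $0$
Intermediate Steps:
$g = 0$ ($g = 0 \cdot \frac{1}{8} = 0$)
$x{\left(g \right)} 724 = 0 \cdot 724 = 0$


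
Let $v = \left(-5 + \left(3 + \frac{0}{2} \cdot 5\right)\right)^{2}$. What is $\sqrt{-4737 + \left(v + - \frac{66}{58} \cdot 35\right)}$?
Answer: $\frac{2 i \sqrt{1003487}}{29} \approx 69.086 i$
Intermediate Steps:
$v = 4$ ($v = \left(-5 + \left(3 + 0 \cdot \frac{1}{2} \cdot 5\right)\right)^{2} = \left(-5 + \left(3 + 0 \cdot 5\right)\right)^{2} = \left(-5 + \left(3 + 0\right)\right)^{2} = \left(-5 + 3\right)^{2} = \left(-2\right)^{2} = 4$)
$\sqrt{-4737 + \left(v + - \frac{66}{58} \cdot 35\right)} = \sqrt{-4737 + \left(4 + - \frac{66}{58} \cdot 35\right)} = \sqrt{-4737 + \left(4 + \left(-66\right) \frac{1}{58} \cdot 35\right)} = \sqrt{-4737 + \left(4 - \frac{1155}{29}\right)} = \sqrt{-4737 - \frac{1039}{29}} = \sqrt{- \frac{138412}{29}} = \frac{2 i \sqrt{1003487}}{29}$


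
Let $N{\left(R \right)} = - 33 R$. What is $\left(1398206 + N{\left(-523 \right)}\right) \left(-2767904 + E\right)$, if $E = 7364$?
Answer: $-3907447751100$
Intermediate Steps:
$\left(1398206 + N{\left(-523 \right)}\right) \left(-2767904 + E\right) = \left(1398206 - -17259\right) \left(-2767904 + 7364\right) = \left(1398206 + 17259\right) \left(-2760540\right) = 1415465 \left(-2760540\right) = -3907447751100$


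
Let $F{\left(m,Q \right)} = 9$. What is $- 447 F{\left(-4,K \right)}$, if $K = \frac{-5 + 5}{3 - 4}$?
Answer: $-4023$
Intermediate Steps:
$K = 0$ ($K = \frac{0}{-1} = 0 \left(-1\right) = 0$)
$- 447 F{\left(-4,K \right)} = \left(-447\right) 9 = -4023$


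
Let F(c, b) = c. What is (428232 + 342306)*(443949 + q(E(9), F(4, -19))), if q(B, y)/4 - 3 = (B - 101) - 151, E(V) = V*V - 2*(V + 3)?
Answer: 341487801378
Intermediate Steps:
E(V) = -6 + V**2 - 2*V (E(V) = V**2 - 2*(3 + V) = V**2 + (-6 - 2*V) = -6 + V**2 - 2*V)
q(B, y) = -996 + 4*B (q(B, y) = 12 + 4*((B - 101) - 151) = 12 + 4*((-101 + B) - 151) = 12 + 4*(-252 + B) = 12 + (-1008 + 4*B) = -996 + 4*B)
(428232 + 342306)*(443949 + q(E(9), F(4, -19))) = (428232 + 342306)*(443949 + (-996 + 4*(-6 + 9**2 - 2*9))) = 770538*(443949 + (-996 + 4*(-6 + 81 - 18))) = 770538*(443949 + (-996 + 4*57)) = 770538*(443949 + (-996 + 228)) = 770538*(443949 - 768) = 770538*443181 = 341487801378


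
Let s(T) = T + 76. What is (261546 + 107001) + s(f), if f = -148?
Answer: 368475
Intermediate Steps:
s(T) = 76 + T
(261546 + 107001) + s(f) = (261546 + 107001) + (76 - 148) = 368547 - 72 = 368475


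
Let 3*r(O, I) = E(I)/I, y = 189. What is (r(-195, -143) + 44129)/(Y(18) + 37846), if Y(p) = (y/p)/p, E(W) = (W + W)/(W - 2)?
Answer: 76784452/65853055 ≈ 1.1660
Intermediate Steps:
E(W) = 2*W/(-2 + W) (E(W) = (2*W)/(-2 + W) = 2*W/(-2 + W))
r(O, I) = 2/(3*(-2 + I)) (r(O, I) = ((2*I/(-2 + I))/I)/3 = (2/(-2 + I))/3 = 2/(3*(-2 + I)))
Y(p) = 189/p² (Y(p) = (189/p)/p = 189/p²)
(r(-195, -143) + 44129)/(Y(18) + 37846) = (2/(3*(-2 - 143)) + 44129)/(189/18² + 37846) = ((⅔)/(-145) + 44129)/(189*(1/324) + 37846) = ((⅔)*(-1/145) + 44129)/(7/12 + 37846) = (-2/435 + 44129)/(454159/12) = (19196113/435)*(12/454159) = 76784452/65853055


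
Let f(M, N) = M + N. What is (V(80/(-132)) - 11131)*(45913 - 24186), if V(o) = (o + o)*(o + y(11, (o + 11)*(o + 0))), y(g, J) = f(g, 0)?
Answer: -263665379533/1089 ≈ -2.4212e+8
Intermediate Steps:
y(g, J) = g (y(g, J) = g + 0 = g)
V(o) = 2*o*(11 + o) (V(o) = (o + o)*(o + 11) = (2*o)*(11 + o) = 2*o*(11 + o))
(V(80/(-132)) - 11131)*(45913 - 24186) = (2*(80/(-132))*(11 + 80/(-132)) - 11131)*(45913 - 24186) = (2*(80*(-1/132))*(11 + 80*(-1/132)) - 11131)*21727 = (2*(-20/33)*(11 - 20/33) - 11131)*21727 = (2*(-20/33)*(343/33) - 11131)*21727 = (-13720/1089 - 11131)*21727 = -12135379/1089*21727 = -263665379533/1089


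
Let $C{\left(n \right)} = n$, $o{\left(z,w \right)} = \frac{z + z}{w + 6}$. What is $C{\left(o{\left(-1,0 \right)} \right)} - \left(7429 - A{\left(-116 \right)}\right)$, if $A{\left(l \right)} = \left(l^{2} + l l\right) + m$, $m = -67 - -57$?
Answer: $\frac{58418}{3} \approx 19473.0$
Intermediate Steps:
$o{\left(z,w \right)} = \frac{2 z}{6 + w}$
$m = -10$ ($m = -67 + 57 = -10$)
$A{\left(l \right)} = -10 + 2 l^{2}$ ($A{\left(l \right)} = \left(l^{2} + l l\right) - 10 = \left(l^{2} + l^{2}\right) - 10 = 2 l^{2} - 10 = -10 + 2 l^{2}$)
$C{\left(o{\left(-1,0 \right)} \right)} - \left(7429 - A{\left(-116 \right)}\right) = 2 \left(-1\right) \frac{1}{6 + 0} - \left(7429 - \left(-10 + 2 \left(-116\right)^{2}\right)\right) = 2 \left(-1\right) \frac{1}{6} - \left(7429 - \left(-10 + 2 \cdot 13456\right)\right) = 2 \left(-1\right) \frac{1}{6} - \left(7429 - \left(-10 + 26912\right)\right) = - \frac{1}{3} - \left(7429 - 26902\right) = - \frac{1}{3} - -19473 = - \frac{1}{3} + 19473 = \frac{58418}{3}$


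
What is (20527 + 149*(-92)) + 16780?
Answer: 23599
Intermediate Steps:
(20527 + 149*(-92)) + 16780 = (20527 - 13708) + 16780 = 6819 + 16780 = 23599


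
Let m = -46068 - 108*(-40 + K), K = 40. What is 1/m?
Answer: -1/46068 ≈ -2.1707e-5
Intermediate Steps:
m = -46068 (m = -46068 - 108*(-40 + 40) = -46068 - 108*0 = -46068 + 0 = -46068)
1/m = 1/(-46068) = -1/46068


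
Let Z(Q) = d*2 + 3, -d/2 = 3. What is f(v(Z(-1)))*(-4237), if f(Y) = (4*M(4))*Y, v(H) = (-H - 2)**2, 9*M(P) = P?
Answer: -3321808/9 ≈ -3.6909e+5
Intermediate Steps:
d = -6 (d = -2*3 = -6)
M(P) = P/9
Z(Q) = -9 (Z(Q) = -6*2 + 3 = -12 + 3 = -9)
v(H) = (-2 - H)**2
f(Y) = 16*Y/9 (f(Y) = (4*((1/9)*4))*Y = (4*(4/9))*Y = 16*Y/9)
f(v(Z(-1)))*(-4237) = (16*(2 - 9)**2/9)*(-4237) = ((16/9)*(-7)**2)*(-4237) = ((16/9)*49)*(-4237) = (784/9)*(-4237) = -3321808/9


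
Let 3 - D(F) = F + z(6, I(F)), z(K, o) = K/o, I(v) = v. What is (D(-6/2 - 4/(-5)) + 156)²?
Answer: 81288256/3025 ≈ 26872.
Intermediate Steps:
D(F) = 3 - F - 6/F (D(F) = 3 - (F + 6/F) = 3 + (-F - 6/F) = 3 - F - 6/F)
(D(-6/2 - 4/(-5)) + 156)² = ((3 - (-6/2 - 4/(-5)) - 6/(-6/2 - 4/(-5))) + 156)² = ((3 - (-6*½ - 4*(-⅕)) - 6/(-6*½ - 4*(-⅕))) + 156)² = ((3 - (-3 + ⅘) - 6/(-3 + ⅘)) + 156)² = ((3 - 1*(-11/5) - 6/(-11/5)) + 156)² = ((3 + 11/5 - 6*(-5/11)) + 156)² = ((3 + 11/5 + 30/11) + 156)² = (436/55 + 156)² = (9016/55)² = 81288256/3025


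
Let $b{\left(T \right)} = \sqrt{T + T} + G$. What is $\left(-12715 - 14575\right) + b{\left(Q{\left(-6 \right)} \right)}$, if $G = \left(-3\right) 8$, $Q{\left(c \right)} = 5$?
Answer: $-27314 + \sqrt{10} \approx -27311.0$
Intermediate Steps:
$G = -24$
$b{\left(T \right)} = -24 + \sqrt{2} \sqrt{T}$ ($b{\left(T \right)} = \sqrt{T + T} - 24 = \sqrt{2 T} - 24 = \sqrt{2} \sqrt{T} - 24 = -24 + \sqrt{2} \sqrt{T}$)
$\left(-12715 - 14575\right) + b{\left(Q{\left(-6 \right)} \right)} = \left(-12715 - 14575\right) - \left(24 - \sqrt{2} \sqrt{5}\right) = -27290 - \left(24 - \sqrt{10}\right) = -27314 + \sqrt{10}$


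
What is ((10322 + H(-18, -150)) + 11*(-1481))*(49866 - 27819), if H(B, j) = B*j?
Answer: -72071643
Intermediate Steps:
((10322 + H(-18, -150)) + 11*(-1481))*(49866 - 27819) = ((10322 - 18*(-150)) + 11*(-1481))*(49866 - 27819) = ((10322 + 2700) - 16291)*22047 = (13022 - 16291)*22047 = -3269*22047 = -72071643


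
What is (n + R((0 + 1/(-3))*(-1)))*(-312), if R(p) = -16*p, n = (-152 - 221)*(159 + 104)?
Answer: 30608552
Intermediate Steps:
n = -98099 (n = -373*263 = -98099)
(n + R((0 + 1/(-3))*(-1)))*(-312) = (-98099 - 16*(0 + 1/(-3))*(-1))*(-312) = (-98099 - 16*(0 + 1*(-1/3))*(-1))*(-312) = (-98099 - 16*(0 - 1/3)*(-1))*(-312) = (-98099 - (-16)*(-1)/3)*(-312) = (-98099 - 16*1/3)*(-312) = (-98099 - 16/3)*(-312) = -294313/3*(-312) = 30608552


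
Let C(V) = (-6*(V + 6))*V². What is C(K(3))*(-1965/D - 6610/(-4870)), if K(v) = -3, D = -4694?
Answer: -328834809/1142989 ≈ -287.70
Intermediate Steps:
C(V) = V²*(-36 - 6*V) (C(V) = (-6*(6 + V))*V² = (-36 - 6*V)*V² = V²*(-36 - 6*V))
C(K(3))*(-1965/D - 6610/(-4870)) = (6*(-3)²*(-6 - 1*(-3)))*(-1965/(-4694) - 6610/(-4870)) = (6*9*(-6 + 3))*(-1965*(-1/4694) - 6610*(-1/4870)) = (6*9*(-3))*(1965/4694 + 661/487) = -162*4059689/2285978 = -328834809/1142989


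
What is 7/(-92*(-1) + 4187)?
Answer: 7/4279 ≈ 0.0016359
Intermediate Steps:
7/(-92*(-1) + 4187) = 7/(92 + 4187) = 7/4279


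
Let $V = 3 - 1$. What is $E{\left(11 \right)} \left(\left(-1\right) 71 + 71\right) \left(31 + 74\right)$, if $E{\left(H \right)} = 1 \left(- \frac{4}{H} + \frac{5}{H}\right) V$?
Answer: $0$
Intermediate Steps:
$V = 2$
$E{\left(H \right)} = \frac{2}{H}$ ($E{\left(H \right)} = 1 \left(- \frac{4}{H} + \frac{5}{H}\right) 2 = 1 \frac{1}{H} 2 = \frac{1}{H} 2 = \frac{2}{H}$)
$E{\left(11 \right)} \left(\left(-1\right) 71 + 71\right) \left(31 + 74\right) = \frac{2}{11} \left(\left(-1\right) 71 + 71\right) \left(31 + 74\right) = 2 \cdot \frac{1}{11} \left(-71 + 71\right) 105 = \frac{2 \cdot 0 \cdot 105}{11} = \frac{2}{11} \cdot 0 = 0$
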